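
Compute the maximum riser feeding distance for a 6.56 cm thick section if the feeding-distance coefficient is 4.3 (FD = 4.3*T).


Formula: FD = 4.3 * T  (riser feeding-distance rule)
FD = 4.3 * 6.56 cm = 28.2080 cm

28.2080 cm


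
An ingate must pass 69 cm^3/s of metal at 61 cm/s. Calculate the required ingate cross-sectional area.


Formula: A_ingate = Q / v  (continuity equation)
A = 69 cm^3/s / 61 cm/s = 1.1311 cm^2

Final answer: 1.1311 cm^2


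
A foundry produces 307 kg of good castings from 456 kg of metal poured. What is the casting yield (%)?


Formula: Casting Yield = (W_good / W_total) * 100
Yield = (307 kg / 456 kg) * 100 = 67.3246%

67.3246%


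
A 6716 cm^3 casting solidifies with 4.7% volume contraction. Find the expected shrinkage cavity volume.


Formula: V_shrink = V_casting * shrinkage_pct / 100
V_shrink = 6716 cm^3 * 4.7 / 100 = 315.6520 cm^3


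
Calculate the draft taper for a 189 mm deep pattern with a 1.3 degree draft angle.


Formula: taper = depth * tan(draft_angle)
tan(1.3 deg) = 0.0226932
taper = 189 mm * 0.0226932 = 4.2890 mm

Final answer: 4.2890 mm


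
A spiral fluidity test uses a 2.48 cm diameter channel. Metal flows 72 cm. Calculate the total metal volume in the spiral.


Formula: V = pi * (d/2)^2 * L  (cylinder volume)
Radius = 2.48/2 = 1.24 cm
V = pi * 1.24^2 * 72 = 347.7969 cm^3

347.7969 cm^3


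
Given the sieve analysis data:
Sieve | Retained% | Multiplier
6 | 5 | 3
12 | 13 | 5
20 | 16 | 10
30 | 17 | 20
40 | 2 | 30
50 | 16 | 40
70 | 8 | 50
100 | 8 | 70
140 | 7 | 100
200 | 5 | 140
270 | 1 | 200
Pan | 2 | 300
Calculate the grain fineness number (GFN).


Formula: GFN = sum(pct * multiplier) / sum(pct)
sum(pct * multiplier) = 4440
sum(pct) = 100
GFN = 4440 / 100 = 44.40


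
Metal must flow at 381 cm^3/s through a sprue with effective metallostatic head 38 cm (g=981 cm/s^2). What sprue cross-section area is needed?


Formula: v = sqrt(2*g*h), A = Q/v
Velocity: v = sqrt(2 * 981 * 38) = sqrt(74556) = 273.0494 cm/s
Sprue area: A = Q / v = 381 / 273.0494 = 1.3954 cm^2

Answer: 1.3954 cm^2


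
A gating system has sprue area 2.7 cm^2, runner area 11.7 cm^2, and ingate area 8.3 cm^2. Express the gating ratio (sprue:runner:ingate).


Sprue:Runner:Ingate = 1 : 11.7/2.7 : 8.3/2.7 = 1:4.33:3.07

Answer: 1:4.33:3.07


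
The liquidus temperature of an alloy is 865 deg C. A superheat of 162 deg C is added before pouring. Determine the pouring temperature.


Formula: T_pour = T_melt + Superheat
T_pour = 865 + 162 = 1027 deg C

Answer: 1027 deg C


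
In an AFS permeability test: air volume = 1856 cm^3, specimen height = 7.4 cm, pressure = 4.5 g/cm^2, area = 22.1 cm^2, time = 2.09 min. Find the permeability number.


Formula: Permeability Number P = (V * H) / (p * A * t)
Numerator: V * H = 1856 * 7.4 = 13734.4
Denominator: p * A * t = 4.5 * 22.1 * 2.09 = 207.8505
P = 13734.4 / 207.8505 = 66.0783

Answer: 66.0783


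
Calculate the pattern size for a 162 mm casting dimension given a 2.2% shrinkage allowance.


Formula: L_pattern = L_casting * (1 + shrinkage_rate/100)
Shrinkage factor = 1 + 2.2/100 = 1.022
L_pattern = 162 mm * 1.022 = 165.5640 mm

Final answer: 165.5640 mm


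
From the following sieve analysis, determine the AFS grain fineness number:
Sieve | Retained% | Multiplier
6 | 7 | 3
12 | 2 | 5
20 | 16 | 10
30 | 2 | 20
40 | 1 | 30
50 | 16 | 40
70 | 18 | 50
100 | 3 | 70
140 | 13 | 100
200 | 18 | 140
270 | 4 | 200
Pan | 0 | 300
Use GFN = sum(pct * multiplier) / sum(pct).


Formula: GFN = sum(pct * multiplier) / sum(pct)
sum(pct * multiplier) = 6631
sum(pct) = 100
GFN = 6631 / 100 = 66.31


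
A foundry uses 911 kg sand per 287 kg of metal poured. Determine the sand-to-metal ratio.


Formula: Sand-to-Metal Ratio = W_sand / W_metal
Ratio = 911 kg / 287 kg = 3.1742

Answer: 3.1742


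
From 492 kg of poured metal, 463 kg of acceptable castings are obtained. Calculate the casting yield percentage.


Formula: Casting Yield = (W_good / W_total) * 100
Yield = (463 kg / 492 kg) * 100 = 94.1057%

94.1057%


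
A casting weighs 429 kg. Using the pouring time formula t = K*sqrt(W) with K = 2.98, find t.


Formula: t = K * sqrt(W)
sqrt(W) = sqrt(429) = 20.71232
t = 2.98 * 20.71232 = 61.7227 s

Final answer: 61.7227 s


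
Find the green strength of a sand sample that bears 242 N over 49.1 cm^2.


Formula: Compressive Strength = Force / Area
Strength = 242 N / 49.1 cm^2 = 4.9287 N/cm^2


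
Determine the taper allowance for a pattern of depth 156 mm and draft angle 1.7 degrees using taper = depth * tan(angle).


Formula: taper = depth * tan(draft_angle)
tan(1.7 deg) = 0.0296793
taper = 156 mm * 0.0296793 = 4.6300 mm


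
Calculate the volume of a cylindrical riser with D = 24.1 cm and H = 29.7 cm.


Formula: V = pi * (D/2)^2 * H  (cylinder volume)
Radius = D/2 = 24.1/2 = 12.05 cm
V = pi * 12.05^2 * 29.7 = 13548.1631 cm^3

Final answer: 13548.1631 cm^3


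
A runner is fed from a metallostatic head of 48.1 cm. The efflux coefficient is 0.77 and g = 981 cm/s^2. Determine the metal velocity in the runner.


Formula: v = Cd * sqrt(2 * g * h)  (Torricelli with discharge coefficient)
2*g*h = 2 * 981 * 48.1 = 94372.2 cm^2/s^2
sqrt(94372.2) = 307.20059 cm/s
v = 0.77 * 307.20059 = 236.5445 cm/s

Final answer: 236.5445 cm/s


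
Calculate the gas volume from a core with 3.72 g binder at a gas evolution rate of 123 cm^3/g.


Formula: V_gas = W_binder * gas_evolution_rate
V = 3.72 g * 123 cm^3/g = 457.5600 cm^3

Final answer: 457.5600 cm^3


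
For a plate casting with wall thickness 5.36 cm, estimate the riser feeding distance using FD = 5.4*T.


Formula: FD = 5.4 * T  (riser feeding-distance rule)
FD = 5.4 * 5.36 cm = 28.9440 cm

28.9440 cm


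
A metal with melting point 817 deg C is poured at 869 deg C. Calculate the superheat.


Formula: Superheat = T_pour - T_melt
Superheat = 869 - 817 = 52 deg C

52 deg C


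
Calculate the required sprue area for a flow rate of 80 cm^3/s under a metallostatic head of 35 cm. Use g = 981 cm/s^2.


Formula: v = sqrt(2*g*h), A = Q/v
Velocity: v = sqrt(2 * 981 * 35) = sqrt(68670) = 262.0496 cm/s
Sprue area: A = Q / v = 80 / 262.0496 = 0.3053 cm^2

Answer: 0.3053 cm^2


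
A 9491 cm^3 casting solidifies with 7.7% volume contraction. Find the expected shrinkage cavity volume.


Formula: V_shrink = V_casting * shrinkage_pct / 100
V_shrink = 9491 cm^3 * 7.7 / 100 = 730.8070 cm^3

Final answer: 730.8070 cm^3


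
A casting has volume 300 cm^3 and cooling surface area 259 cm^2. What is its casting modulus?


Formula: Casting Modulus M = V / A
M = 300 cm^3 / 259 cm^2 = 1.1583 cm

Answer: 1.1583 cm


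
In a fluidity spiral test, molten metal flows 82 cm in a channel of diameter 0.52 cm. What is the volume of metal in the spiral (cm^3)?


Formula: V = pi * (d/2)^2 * L  (cylinder volume)
Radius = 0.52/2 = 0.26 cm
V = pi * 0.26^2 * 82 = 17.4145 cm^3

Answer: 17.4145 cm^3


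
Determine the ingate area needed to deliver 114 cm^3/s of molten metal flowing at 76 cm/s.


Formula: A_ingate = Q / v  (continuity equation)
A = 114 cm^3/s / 76 cm/s = 1.5000 cm^2

Final answer: 1.5000 cm^2


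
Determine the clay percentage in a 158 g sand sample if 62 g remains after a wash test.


Formula: Clay% = (W_total - W_washed) / W_total * 100
Clay mass = 158 - 62 = 96 g
Clay% = 96 / 158 * 100 = 60.7595%

60.7595%


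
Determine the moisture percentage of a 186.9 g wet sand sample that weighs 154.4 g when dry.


Formula: MC = (W_wet - W_dry) / W_wet * 100
Water mass = 186.9 - 154.4 = 32.5 g
MC = 32.5 / 186.9 * 100 = 17.3890%

Final answer: 17.3890%


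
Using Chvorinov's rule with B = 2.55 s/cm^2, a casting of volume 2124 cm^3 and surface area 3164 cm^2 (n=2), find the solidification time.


Formula: t_s = B * (V/A)^n  (Chvorinov's rule, n=2)
Modulus M = V/A = 2124/3164 = 0.671302 cm
M^2 = 0.671302^2 = 0.450646 cm^2
t_s = 2.55 * 0.450646 = 1.1491 s

Answer: 1.1491 s


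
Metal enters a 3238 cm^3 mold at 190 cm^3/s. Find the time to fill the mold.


Formula: t_fill = V_mold / Q_flow
t = 3238 cm^3 / 190 cm^3/s = 17.0421 s


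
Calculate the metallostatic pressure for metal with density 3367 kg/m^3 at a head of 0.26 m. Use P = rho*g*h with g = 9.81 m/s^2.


Formula: P = rho * g * h
rho * g = 3367 * 9.81 = 33030.27 N/m^3
P = 33030.27 * 0.26 = 8587.8702 Pa

8587.8702 Pa


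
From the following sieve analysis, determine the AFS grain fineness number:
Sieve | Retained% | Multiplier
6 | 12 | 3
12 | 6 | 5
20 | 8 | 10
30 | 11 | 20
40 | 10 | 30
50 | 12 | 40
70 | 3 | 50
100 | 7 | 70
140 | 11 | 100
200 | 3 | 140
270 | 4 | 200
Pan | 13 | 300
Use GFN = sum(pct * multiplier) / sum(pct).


Formula: GFN = sum(pct * multiplier) / sum(pct)
sum(pct * multiplier) = 8006
sum(pct) = 100
GFN = 8006 / 100 = 80.06


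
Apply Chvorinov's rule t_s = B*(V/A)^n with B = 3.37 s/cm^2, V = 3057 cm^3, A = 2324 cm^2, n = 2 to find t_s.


Formula: t_s = B * (V/A)^n  (Chvorinov's rule, n=2)
Modulus M = V/A = 3057/2324 = 1.315404 cm
M^2 = 1.315404^2 = 1.730288 cm^2
t_s = 3.37 * 1.730288 = 5.8311 s

Answer: 5.8311 s


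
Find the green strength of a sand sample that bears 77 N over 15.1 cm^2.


Formula: Compressive Strength = Force / Area
Strength = 77 N / 15.1 cm^2 = 5.0993 N/cm^2

Answer: 5.0993 N/cm^2


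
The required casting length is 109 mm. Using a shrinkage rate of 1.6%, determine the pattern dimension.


Formula: L_pattern = L_casting * (1 + shrinkage_rate/100)
Shrinkage factor = 1 + 1.6/100 = 1.016
L_pattern = 109 mm * 1.016 = 110.7440 mm

110.7440 mm


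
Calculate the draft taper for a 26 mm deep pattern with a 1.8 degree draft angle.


Formula: taper = depth * tan(draft_angle)
tan(1.8 deg) = 0.0314263
taper = 26 mm * 0.0314263 = 0.8171 mm


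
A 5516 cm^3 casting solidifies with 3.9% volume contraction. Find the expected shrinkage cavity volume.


Formula: V_shrink = V_casting * shrinkage_pct / 100
V_shrink = 5516 cm^3 * 3.9 / 100 = 215.1240 cm^3

Answer: 215.1240 cm^3


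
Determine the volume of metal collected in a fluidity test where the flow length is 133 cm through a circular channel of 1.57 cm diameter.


Formula: V = pi * (d/2)^2 * L  (cylinder volume)
Radius = 1.57/2 = 0.785 cm
V = pi * 0.785^2 * 133 = 257.4784 cm^3

Final answer: 257.4784 cm^3


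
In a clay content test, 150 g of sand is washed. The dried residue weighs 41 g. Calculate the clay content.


Formula: Clay% = (W_total - W_washed) / W_total * 100
Clay mass = 150 - 41 = 109 g
Clay% = 109 / 150 * 100 = 72.6667%

Final answer: 72.6667%


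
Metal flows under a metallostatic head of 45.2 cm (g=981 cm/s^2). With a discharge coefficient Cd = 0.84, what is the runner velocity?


Formula: v = Cd * sqrt(2 * g * h)  (Torricelli with discharge coefficient)
2*g*h = 2 * 981 * 45.2 = 88682.4 cm^2/s^2
sqrt(88682.4) = 297.79590 cm/s
v = 0.84 * 297.79590 = 250.1486 cm/s

Final answer: 250.1486 cm/s


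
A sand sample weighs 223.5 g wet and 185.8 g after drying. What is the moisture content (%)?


Formula: MC = (W_wet - W_dry) / W_wet * 100
Water mass = 223.5 - 185.8 = 37.7 g
MC = 37.7 / 223.5 * 100 = 16.8680%

Final answer: 16.8680%


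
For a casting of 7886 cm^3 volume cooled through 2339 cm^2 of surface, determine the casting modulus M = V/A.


Formula: Casting Modulus M = V / A
M = 7886 cm^3 / 2339 cm^2 = 3.3715 cm

3.3715 cm


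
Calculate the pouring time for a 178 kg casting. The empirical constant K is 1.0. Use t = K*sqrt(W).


Formula: t = K * sqrt(W)
sqrt(W) = sqrt(178) = 13.34166
t = 1.0 * 13.34166 = 13.3417 s

13.3417 s


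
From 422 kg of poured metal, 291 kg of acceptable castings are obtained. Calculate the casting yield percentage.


Formula: Casting Yield = (W_good / W_total) * 100
Yield = (291 kg / 422 kg) * 100 = 68.9573%

68.9573%


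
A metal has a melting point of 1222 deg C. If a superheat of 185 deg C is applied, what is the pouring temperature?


Formula: T_pour = T_melt + Superheat
T_pour = 1222 + 185 = 1407 deg C

Answer: 1407 deg C


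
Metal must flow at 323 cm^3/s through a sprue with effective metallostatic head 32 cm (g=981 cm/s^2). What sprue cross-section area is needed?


Formula: v = sqrt(2*g*h), A = Q/v
Velocity: v = sqrt(2 * 981 * 32) = sqrt(62784) = 250.5674 cm/s
Sprue area: A = Q / v = 323 / 250.5674 = 1.2891 cm^2

Final answer: 1.2891 cm^2


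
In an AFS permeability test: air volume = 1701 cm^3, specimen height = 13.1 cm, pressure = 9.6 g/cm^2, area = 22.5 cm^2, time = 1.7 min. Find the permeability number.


Formula: Permeability Number P = (V * H) / (p * A * t)
Numerator: V * H = 1701 * 13.1 = 22283.1
Denominator: p * A * t = 9.6 * 22.5 * 1.7 = 367.2
P = 22283.1 / 367.2 = 60.6838

Final answer: 60.6838


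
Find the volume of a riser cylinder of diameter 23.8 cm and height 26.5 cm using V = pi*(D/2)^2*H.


Formula: V = pi * (D/2)^2 * H  (cylinder volume)
Radius = D/2 = 23.8/2 = 11.9 cm
V = pi * 11.9^2 * 26.5 = 11789.3448 cm^3

Answer: 11789.3448 cm^3


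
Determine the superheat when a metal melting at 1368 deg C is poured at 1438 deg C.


Formula: Superheat = T_pour - T_melt
Superheat = 1438 - 1368 = 70 deg C

Final answer: 70 deg C


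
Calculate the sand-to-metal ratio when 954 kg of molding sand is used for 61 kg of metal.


Formula: Sand-to-Metal Ratio = W_sand / W_metal
Ratio = 954 kg / 61 kg = 15.6393


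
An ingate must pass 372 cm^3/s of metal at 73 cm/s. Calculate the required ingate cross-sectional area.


Formula: A_ingate = Q / v  (continuity equation)
A = 372 cm^3/s / 73 cm/s = 5.0959 cm^2

5.0959 cm^2


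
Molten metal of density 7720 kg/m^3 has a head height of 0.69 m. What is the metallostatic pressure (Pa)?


Formula: P = rho * g * h
rho * g = 7720 * 9.81 = 75733.2 N/m^3
P = 75733.2 * 0.69 = 52255.9080 Pa


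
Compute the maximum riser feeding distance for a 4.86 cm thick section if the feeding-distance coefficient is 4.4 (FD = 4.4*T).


Formula: FD = 4.4 * T  (riser feeding-distance rule)
FD = 4.4 * 4.86 cm = 21.3840 cm

Final answer: 21.3840 cm


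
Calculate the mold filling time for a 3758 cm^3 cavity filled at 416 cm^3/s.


Formula: t_fill = V_mold / Q_flow
t = 3758 cm^3 / 416 cm^3/s = 9.0337 s

9.0337 s


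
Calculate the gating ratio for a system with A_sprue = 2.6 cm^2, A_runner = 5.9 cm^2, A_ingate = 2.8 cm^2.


Sprue:Runner:Ingate = 1 : 5.9/2.6 : 2.8/2.6 = 1:2.27:1.08

1:2.27:1.08


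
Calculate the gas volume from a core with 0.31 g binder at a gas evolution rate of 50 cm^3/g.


Formula: V_gas = W_binder * gas_evolution_rate
V = 0.31 g * 50 cm^3/g = 15.5000 cm^3


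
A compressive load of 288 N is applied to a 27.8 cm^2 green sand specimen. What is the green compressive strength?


Formula: Compressive Strength = Force / Area
Strength = 288 N / 27.8 cm^2 = 10.3597 N/cm^2

10.3597 N/cm^2


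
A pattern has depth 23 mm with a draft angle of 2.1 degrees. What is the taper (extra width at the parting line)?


Formula: taper = depth * tan(draft_angle)
tan(2.1 deg) = 0.0366683
taper = 23 mm * 0.0366683 = 0.8434 mm


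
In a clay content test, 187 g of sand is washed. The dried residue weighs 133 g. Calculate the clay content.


Formula: Clay% = (W_total - W_washed) / W_total * 100
Clay mass = 187 - 133 = 54 g
Clay% = 54 / 187 * 100 = 28.8770%

28.8770%


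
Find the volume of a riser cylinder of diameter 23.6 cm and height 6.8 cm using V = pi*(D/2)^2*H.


Formula: V = pi * (D/2)^2 * H  (cylinder volume)
Radius = D/2 = 23.6/2 = 11.8 cm
V = pi * 11.8^2 * 6.8 = 2974.5605 cm^3

Answer: 2974.5605 cm^3


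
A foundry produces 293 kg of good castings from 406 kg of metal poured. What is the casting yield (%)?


Formula: Casting Yield = (W_good / W_total) * 100
Yield = (293 kg / 406 kg) * 100 = 72.1675%

Answer: 72.1675%


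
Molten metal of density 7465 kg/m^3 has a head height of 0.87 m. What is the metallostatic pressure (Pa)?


Formula: P = rho * g * h
rho * g = 7465 * 9.81 = 73231.65 N/m^3
P = 73231.65 * 0.87 = 63711.5355 Pa

63711.5355 Pa


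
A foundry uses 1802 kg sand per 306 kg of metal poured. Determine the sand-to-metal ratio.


Formula: Sand-to-Metal Ratio = W_sand / W_metal
Ratio = 1802 kg / 306 kg = 5.8889

5.8889


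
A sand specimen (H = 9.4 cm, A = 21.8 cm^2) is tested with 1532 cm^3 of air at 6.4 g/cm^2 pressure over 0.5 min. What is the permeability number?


Formula: Permeability Number P = (V * H) / (p * A * t)
Numerator: V * H = 1532 * 9.4 = 14400.8
Denominator: p * A * t = 6.4 * 21.8 * 0.5 = 69.76
P = 14400.8 / 69.76 = 206.4335

206.4335


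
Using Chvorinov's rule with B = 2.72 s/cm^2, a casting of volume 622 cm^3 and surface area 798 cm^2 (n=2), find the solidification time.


Formula: t_s = B * (V/A)^n  (Chvorinov's rule, n=2)
Modulus M = V/A = 622/798 = 0.779449 cm
M^2 = 0.779449^2 = 0.607541 cm^2
t_s = 2.72 * 0.607541 = 1.6525 s

Final answer: 1.6525 s


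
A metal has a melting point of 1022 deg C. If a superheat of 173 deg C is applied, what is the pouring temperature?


Formula: T_pour = T_melt + Superheat
T_pour = 1022 + 173 = 1195 deg C


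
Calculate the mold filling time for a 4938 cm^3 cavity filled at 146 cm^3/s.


Formula: t_fill = V_mold / Q_flow
t = 4938 cm^3 / 146 cm^3/s = 33.8219 s

Answer: 33.8219 s


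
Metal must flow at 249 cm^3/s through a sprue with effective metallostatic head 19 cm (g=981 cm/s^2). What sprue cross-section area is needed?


Formula: v = sqrt(2*g*h), A = Q/v
Velocity: v = sqrt(2 * 981 * 19) = sqrt(37278) = 193.0751 cm/s
Sprue area: A = Q / v = 249 / 193.0751 = 1.2897 cm^2

Final answer: 1.2897 cm^2


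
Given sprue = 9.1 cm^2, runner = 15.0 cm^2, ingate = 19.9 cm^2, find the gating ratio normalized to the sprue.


Sprue:Runner:Ingate = 1 : 15.0/9.1 : 19.9/9.1 = 1:1.65:2.19

1:1.65:2.19


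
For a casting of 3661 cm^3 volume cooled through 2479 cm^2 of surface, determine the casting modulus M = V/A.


Formula: Casting Modulus M = V / A
M = 3661 cm^3 / 2479 cm^2 = 1.4768 cm

1.4768 cm


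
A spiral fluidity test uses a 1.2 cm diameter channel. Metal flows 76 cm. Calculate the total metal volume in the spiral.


Formula: V = pi * (d/2)^2 * L  (cylinder volume)
Radius = 1.2/2 = 0.6 cm
V = pi * 0.6^2 * 76 = 85.9540 cm^3

Final answer: 85.9540 cm^3


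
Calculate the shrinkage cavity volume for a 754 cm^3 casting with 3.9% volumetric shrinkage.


Formula: V_shrink = V_casting * shrinkage_pct / 100
V_shrink = 754 cm^3 * 3.9 / 100 = 29.4060 cm^3


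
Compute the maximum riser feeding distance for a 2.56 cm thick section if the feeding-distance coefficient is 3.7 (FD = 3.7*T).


Formula: FD = 3.7 * T  (riser feeding-distance rule)
FD = 3.7 * 2.56 cm = 9.4720 cm

Answer: 9.4720 cm


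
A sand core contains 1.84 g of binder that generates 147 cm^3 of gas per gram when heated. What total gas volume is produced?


Formula: V_gas = W_binder * gas_evolution_rate
V = 1.84 g * 147 cm^3/g = 270.4800 cm^3


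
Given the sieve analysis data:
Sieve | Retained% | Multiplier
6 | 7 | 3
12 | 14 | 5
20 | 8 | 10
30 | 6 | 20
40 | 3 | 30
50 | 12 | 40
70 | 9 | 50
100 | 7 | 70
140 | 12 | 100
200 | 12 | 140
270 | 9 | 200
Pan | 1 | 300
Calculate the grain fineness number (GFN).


Formula: GFN = sum(pct * multiplier) / sum(pct)
sum(pct * multiplier) = 6781
sum(pct) = 100
GFN = 6781 / 100 = 67.81

67.81


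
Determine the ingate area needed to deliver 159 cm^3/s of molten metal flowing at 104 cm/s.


Formula: A_ingate = Q / v  (continuity equation)
A = 159 cm^3/s / 104 cm/s = 1.5288 cm^2

Answer: 1.5288 cm^2


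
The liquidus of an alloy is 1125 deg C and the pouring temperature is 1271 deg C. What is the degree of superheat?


Formula: Superheat = T_pour - T_melt
Superheat = 1271 - 1125 = 146 deg C

Answer: 146 deg C


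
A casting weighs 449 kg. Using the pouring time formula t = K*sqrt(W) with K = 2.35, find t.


Formula: t = K * sqrt(W)
sqrt(W) = sqrt(449) = 21.18962
t = 2.35 * 21.18962 = 49.7956 s


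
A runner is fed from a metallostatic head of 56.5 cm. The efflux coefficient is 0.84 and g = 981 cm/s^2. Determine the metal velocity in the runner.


Formula: v = Cd * sqrt(2 * g * h)  (Torricelli with discharge coefficient)
2*g*h = 2 * 981 * 56.5 = 110853.0 cm^2/s^2
sqrt(110853.0) = 332.94594 cm/s
v = 0.84 * 332.94594 = 279.6746 cm/s

Answer: 279.6746 cm/s


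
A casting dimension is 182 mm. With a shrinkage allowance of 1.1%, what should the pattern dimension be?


Formula: L_pattern = L_casting * (1 + shrinkage_rate/100)
Shrinkage factor = 1 + 1.1/100 = 1.011
L_pattern = 182 mm * 1.011 = 184.0020 mm


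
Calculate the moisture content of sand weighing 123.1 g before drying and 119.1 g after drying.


Formula: MC = (W_wet - W_dry) / W_wet * 100
Water mass = 123.1 - 119.1 = 4.0 g
MC = 4.0 / 123.1 * 100 = 3.2494%

Answer: 3.2494%


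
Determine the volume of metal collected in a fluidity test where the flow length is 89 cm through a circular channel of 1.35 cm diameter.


Formula: V = pi * (d/2)^2 * L  (cylinder volume)
Radius = 1.35/2 = 0.675 cm
V = pi * 0.675^2 * 89 = 127.3935 cm^3

Final answer: 127.3935 cm^3


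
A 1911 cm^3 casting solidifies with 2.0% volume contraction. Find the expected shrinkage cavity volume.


Formula: V_shrink = V_casting * shrinkage_pct / 100
V_shrink = 1911 cm^3 * 2.0 / 100 = 38.2200 cm^3

Answer: 38.2200 cm^3


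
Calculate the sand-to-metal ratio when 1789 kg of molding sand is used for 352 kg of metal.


Formula: Sand-to-Metal Ratio = W_sand / W_metal
Ratio = 1789 kg / 352 kg = 5.0824

5.0824


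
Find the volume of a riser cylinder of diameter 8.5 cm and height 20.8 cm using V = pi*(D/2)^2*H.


Formula: V = pi * (D/2)^2 * H  (cylinder volume)
Radius = D/2 = 8.5/2 = 4.25 cm
V = pi * 4.25^2 * 20.8 = 1180.2964 cm^3

1180.2964 cm^3


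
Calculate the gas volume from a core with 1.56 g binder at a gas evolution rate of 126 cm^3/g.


Formula: V_gas = W_binder * gas_evolution_rate
V = 1.56 g * 126 cm^3/g = 196.5600 cm^3

Final answer: 196.5600 cm^3


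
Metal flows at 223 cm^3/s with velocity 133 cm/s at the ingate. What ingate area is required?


Formula: A_ingate = Q / v  (continuity equation)
A = 223 cm^3/s / 133 cm/s = 1.6767 cm^2

Final answer: 1.6767 cm^2


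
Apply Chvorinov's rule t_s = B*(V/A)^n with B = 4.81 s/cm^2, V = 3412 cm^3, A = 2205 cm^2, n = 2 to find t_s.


Formula: t_s = B * (V/A)^n  (Chvorinov's rule, n=2)
Modulus M = V/A = 3412/2205 = 1.547392 cm
M^2 = 1.547392^2 = 2.394422 cm^2
t_s = 4.81 * 2.394422 = 11.5172 s

11.5172 s


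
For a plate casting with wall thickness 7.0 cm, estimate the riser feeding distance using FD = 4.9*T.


Formula: FD = 4.9 * T  (riser feeding-distance rule)
FD = 4.9 * 7.0 cm = 34.3000 cm

34.3000 cm


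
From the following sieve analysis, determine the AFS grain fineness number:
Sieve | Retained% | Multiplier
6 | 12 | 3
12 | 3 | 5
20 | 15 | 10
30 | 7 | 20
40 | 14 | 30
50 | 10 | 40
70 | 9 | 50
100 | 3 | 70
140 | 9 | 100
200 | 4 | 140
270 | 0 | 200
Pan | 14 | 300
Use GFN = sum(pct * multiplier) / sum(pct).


Formula: GFN = sum(pct * multiplier) / sum(pct)
sum(pct * multiplier) = 7481
sum(pct) = 100
GFN = 7481 / 100 = 74.81


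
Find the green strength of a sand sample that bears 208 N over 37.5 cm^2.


Formula: Compressive Strength = Force / Area
Strength = 208 N / 37.5 cm^2 = 5.5467 N/cm^2


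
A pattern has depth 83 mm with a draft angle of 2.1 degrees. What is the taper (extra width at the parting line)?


Formula: taper = depth * tan(draft_angle)
tan(2.1 deg) = 0.0366683
taper = 83 mm * 0.0366683 = 3.0435 mm

3.0435 mm


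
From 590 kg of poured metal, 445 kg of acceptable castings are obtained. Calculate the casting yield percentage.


Formula: Casting Yield = (W_good / W_total) * 100
Yield = (445 kg / 590 kg) * 100 = 75.4237%

Final answer: 75.4237%


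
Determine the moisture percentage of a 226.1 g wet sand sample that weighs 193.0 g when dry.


Formula: MC = (W_wet - W_dry) / W_wet * 100
Water mass = 226.1 - 193.0 = 33.1 g
MC = 33.1 / 226.1 * 100 = 14.6395%

14.6395%


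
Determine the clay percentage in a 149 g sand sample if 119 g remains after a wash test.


Formula: Clay% = (W_total - W_washed) / W_total * 100
Clay mass = 149 - 119 = 30 g
Clay% = 30 / 149 * 100 = 20.1342%


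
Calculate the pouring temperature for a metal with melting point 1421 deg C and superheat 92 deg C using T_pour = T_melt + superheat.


Formula: T_pour = T_melt + Superheat
T_pour = 1421 + 92 = 1513 deg C

1513 deg C


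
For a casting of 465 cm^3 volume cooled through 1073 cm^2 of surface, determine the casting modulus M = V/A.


Formula: Casting Modulus M = V / A
M = 465 cm^3 / 1073 cm^2 = 0.4334 cm

Final answer: 0.4334 cm


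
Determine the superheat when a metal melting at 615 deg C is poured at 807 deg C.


Formula: Superheat = T_pour - T_melt
Superheat = 807 - 615 = 192 deg C

Final answer: 192 deg C


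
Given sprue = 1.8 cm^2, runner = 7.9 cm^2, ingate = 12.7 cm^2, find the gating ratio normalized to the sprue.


Sprue:Runner:Ingate = 1 : 7.9/1.8 : 12.7/1.8 = 1:4.39:7.06

Answer: 1:4.39:7.06


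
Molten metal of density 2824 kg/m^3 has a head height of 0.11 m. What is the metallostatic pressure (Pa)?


Formula: P = rho * g * h
rho * g = 2824 * 9.81 = 27703.44 N/m^3
P = 27703.44 * 0.11 = 3047.3784 Pa

Final answer: 3047.3784 Pa


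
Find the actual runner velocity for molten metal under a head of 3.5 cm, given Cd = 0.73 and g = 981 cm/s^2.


Formula: v = Cd * sqrt(2 * g * h)  (Torricelli with discharge coefficient)
2*g*h = 2 * 981 * 3.5 = 6867.0 cm^2/s^2
sqrt(6867.0) = 82.86736 cm/s
v = 0.73 * 82.86736 = 60.4932 cm/s

60.4932 cm/s


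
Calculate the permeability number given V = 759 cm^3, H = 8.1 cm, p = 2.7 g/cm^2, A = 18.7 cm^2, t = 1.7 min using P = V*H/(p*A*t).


Formula: Permeability Number P = (V * H) / (p * A * t)
Numerator: V * H = 759 * 8.1 = 6147.9
Denominator: p * A * t = 2.7 * 18.7 * 1.7 = 85.833
P = 6147.9 / 85.833 = 71.6263

Answer: 71.6263


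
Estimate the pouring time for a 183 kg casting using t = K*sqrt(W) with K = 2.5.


Formula: t = K * sqrt(W)
sqrt(W) = sqrt(183) = 13.52775
t = 2.5 * 13.52775 = 33.8194 s


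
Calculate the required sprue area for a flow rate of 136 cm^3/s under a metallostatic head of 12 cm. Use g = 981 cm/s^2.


Formula: v = sqrt(2*g*h), A = Q/v
Velocity: v = sqrt(2 * 981 * 12) = sqrt(23544) = 153.4405 cm/s
Sprue area: A = Q / v = 136 / 153.4405 = 0.8863 cm^2

0.8863 cm^2


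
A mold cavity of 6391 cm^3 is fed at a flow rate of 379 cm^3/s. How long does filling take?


Formula: t_fill = V_mold / Q_flow
t = 6391 cm^3 / 379 cm^3/s = 16.8628 s

16.8628 s


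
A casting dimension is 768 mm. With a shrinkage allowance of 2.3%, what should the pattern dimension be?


Formula: L_pattern = L_casting * (1 + shrinkage_rate/100)
Shrinkage factor = 1 + 2.3/100 = 1.023
L_pattern = 768 mm * 1.023 = 785.6640 mm

Answer: 785.6640 mm


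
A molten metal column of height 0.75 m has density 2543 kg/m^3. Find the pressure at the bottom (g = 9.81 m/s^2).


Formula: P = rho * g * h
rho * g = 2543 * 9.81 = 24946.83 N/m^3
P = 24946.83 * 0.75 = 18710.1225 Pa

18710.1225 Pa


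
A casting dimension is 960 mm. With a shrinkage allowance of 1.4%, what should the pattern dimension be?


Formula: L_pattern = L_casting * (1 + shrinkage_rate/100)
Shrinkage factor = 1 + 1.4/100 = 1.014
L_pattern = 960 mm * 1.014 = 973.4400 mm

Final answer: 973.4400 mm


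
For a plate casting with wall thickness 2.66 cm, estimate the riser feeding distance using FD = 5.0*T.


Formula: FD = 5.0 * T  (riser feeding-distance rule)
FD = 5.0 * 2.66 cm = 13.3000 cm

Answer: 13.3000 cm


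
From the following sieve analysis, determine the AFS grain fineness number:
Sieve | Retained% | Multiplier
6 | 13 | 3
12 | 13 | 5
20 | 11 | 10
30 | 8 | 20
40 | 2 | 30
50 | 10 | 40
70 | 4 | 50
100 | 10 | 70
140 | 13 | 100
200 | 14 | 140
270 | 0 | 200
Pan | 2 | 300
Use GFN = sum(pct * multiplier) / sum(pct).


Formula: GFN = sum(pct * multiplier) / sum(pct)
sum(pct * multiplier) = 5594
sum(pct) = 100
GFN = 5594 / 100 = 55.94


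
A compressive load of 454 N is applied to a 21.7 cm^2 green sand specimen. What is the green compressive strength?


Formula: Compressive Strength = Force / Area
Strength = 454 N / 21.7 cm^2 = 20.9217 N/cm^2

20.9217 N/cm^2


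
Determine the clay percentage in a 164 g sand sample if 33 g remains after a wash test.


Formula: Clay% = (W_total - W_washed) / W_total * 100
Clay mass = 164 - 33 = 131 g
Clay% = 131 / 164 * 100 = 79.8780%

Answer: 79.8780%


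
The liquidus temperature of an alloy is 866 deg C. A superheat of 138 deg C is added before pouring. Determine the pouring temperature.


Formula: T_pour = T_melt + Superheat
T_pour = 866 + 138 = 1004 deg C


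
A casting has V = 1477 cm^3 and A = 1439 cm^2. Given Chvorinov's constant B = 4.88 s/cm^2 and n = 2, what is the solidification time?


Formula: t_s = B * (V/A)^n  (Chvorinov's rule, n=2)
Modulus M = V/A = 1477/1439 = 1.026407 cm
M^2 = 1.026407^2 = 1.053511 cm^2
t_s = 4.88 * 1.053511 = 5.1411 s

Final answer: 5.1411 s


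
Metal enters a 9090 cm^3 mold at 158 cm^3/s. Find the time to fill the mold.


Formula: t_fill = V_mold / Q_flow
t = 9090 cm^3 / 158 cm^3/s = 57.5316 s

Final answer: 57.5316 s


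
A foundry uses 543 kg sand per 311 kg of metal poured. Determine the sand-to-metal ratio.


Formula: Sand-to-Metal Ratio = W_sand / W_metal
Ratio = 543 kg / 311 kg = 1.7460

Answer: 1.7460


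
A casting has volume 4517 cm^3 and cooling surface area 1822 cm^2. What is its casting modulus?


Formula: Casting Modulus M = V / A
M = 4517 cm^3 / 1822 cm^2 = 2.4791 cm


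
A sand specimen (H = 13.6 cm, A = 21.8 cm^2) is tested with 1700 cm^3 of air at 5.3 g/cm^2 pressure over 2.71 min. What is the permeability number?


Formula: Permeability Number P = (V * H) / (p * A * t)
Numerator: V * H = 1700 * 13.6 = 23120.0
Denominator: p * A * t = 5.3 * 21.8 * 2.71 = 313.1134
P = 23120.0 / 313.1134 = 73.8391

Answer: 73.8391


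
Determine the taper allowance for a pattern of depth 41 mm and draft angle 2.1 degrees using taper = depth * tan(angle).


Formula: taper = depth * tan(draft_angle)
tan(2.1 deg) = 0.0366683
taper = 41 mm * 0.0366683 = 1.5034 mm

1.5034 mm


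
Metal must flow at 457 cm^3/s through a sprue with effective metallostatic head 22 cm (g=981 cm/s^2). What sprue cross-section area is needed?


Formula: v = sqrt(2*g*h), A = Q/v
Velocity: v = sqrt(2 * 981 * 22) = sqrt(43164) = 207.7595 cm/s
Sprue area: A = Q / v = 457 / 207.7595 = 2.1997 cm^2

2.1997 cm^2


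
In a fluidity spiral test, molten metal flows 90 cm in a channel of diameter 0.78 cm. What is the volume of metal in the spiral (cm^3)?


Formula: V = pi * (d/2)^2 * L  (cylinder volume)
Radius = 0.78/2 = 0.39 cm
V = pi * 0.39^2 * 90 = 43.0053 cm^3

43.0053 cm^3


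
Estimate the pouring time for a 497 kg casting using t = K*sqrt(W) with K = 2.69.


Formula: t = K * sqrt(W)
sqrt(W) = sqrt(497) = 22.29350
t = 2.69 * 22.29350 = 59.9695 s


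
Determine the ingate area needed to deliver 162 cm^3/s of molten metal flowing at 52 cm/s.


Formula: A_ingate = Q / v  (continuity equation)
A = 162 cm^3/s / 52 cm/s = 3.1154 cm^2

Answer: 3.1154 cm^2


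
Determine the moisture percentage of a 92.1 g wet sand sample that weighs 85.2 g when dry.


Formula: MC = (W_wet - W_dry) / W_wet * 100
Water mass = 92.1 - 85.2 = 6.9 g
MC = 6.9 / 92.1 * 100 = 7.4919%

Answer: 7.4919%


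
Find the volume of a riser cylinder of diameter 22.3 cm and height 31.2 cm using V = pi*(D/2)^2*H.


Formula: V = pi * (D/2)^2 * H  (cylinder volume)
Radius = D/2 = 22.3/2 = 11.15 cm
V = pi * 11.15^2 * 31.2 = 12185.8044 cm^3

Answer: 12185.8044 cm^3


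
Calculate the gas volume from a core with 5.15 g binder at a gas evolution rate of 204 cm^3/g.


Formula: V_gas = W_binder * gas_evolution_rate
V = 5.15 g * 204 cm^3/g = 1050.6000 cm^3

Answer: 1050.6000 cm^3


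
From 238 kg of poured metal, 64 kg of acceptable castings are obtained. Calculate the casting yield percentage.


Formula: Casting Yield = (W_good / W_total) * 100
Yield = (64 kg / 238 kg) * 100 = 26.8908%


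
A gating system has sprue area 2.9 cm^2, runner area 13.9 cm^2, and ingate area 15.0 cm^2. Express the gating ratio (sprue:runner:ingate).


Sprue:Runner:Ingate = 1 : 13.9/2.9 : 15.0/2.9 = 1:4.79:5.17

Answer: 1:4.79:5.17


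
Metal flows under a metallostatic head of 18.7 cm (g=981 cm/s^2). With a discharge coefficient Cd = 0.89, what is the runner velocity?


Formula: v = Cd * sqrt(2 * g * h)  (Torricelli with discharge coefficient)
2*g*h = 2 * 981 * 18.7 = 36689.4 cm^2/s^2
sqrt(36689.4) = 191.54477 cm/s
v = 0.89 * 191.54477 = 170.4748 cm/s

Final answer: 170.4748 cm/s


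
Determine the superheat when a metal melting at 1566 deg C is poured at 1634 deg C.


Formula: Superheat = T_pour - T_melt
Superheat = 1634 - 1566 = 68 deg C

Answer: 68 deg C


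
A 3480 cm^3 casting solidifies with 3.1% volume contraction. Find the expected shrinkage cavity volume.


Formula: V_shrink = V_casting * shrinkage_pct / 100
V_shrink = 3480 cm^3 * 3.1 / 100 = 107.8800 cm^3

Final answer: 107.8800 cm^3


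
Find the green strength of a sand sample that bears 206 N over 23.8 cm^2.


Formula: Compressive Strength = Force / Area
Strength = 206 N / 23.8 cm^2 = 8.6555 N/cm^2


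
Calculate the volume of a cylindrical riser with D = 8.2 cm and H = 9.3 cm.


Formula: V = pi * (D/2)^2 * H  (cylinder volume)
Radius = D/2 = 8.2/2 = 4.1 cm
V = pi * 4.1^2 * 9.3 = 491.1346 cm^3


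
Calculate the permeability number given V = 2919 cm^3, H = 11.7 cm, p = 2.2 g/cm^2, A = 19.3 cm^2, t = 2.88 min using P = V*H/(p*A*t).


Formula: Permeability Number P = (V * H) / (p * A * t)
Numerator: V * H = 2919 * 11.7 = 34152.3
Denominator: p * A * t = 2.2 * 19.3 * 2.88 = 122.2848
P = 34152.3 / 122.2848 = 279.2849


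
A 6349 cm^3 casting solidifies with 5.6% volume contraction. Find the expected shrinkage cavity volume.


Formula: V_shrink = V_casting * shrinkage_pct / 100
V_shrink = 6349 cm^3 * 5.6 / 100 = 355.5440 cm^3

Answer: 355.5440 cm^3


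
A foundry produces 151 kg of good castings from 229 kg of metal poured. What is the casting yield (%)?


Formula: Casting Yield = (W_good / W_total) * 100
Yield = (151 kg / 229 kg) * 100 = 65.9389%

Final answer: 65.9389%


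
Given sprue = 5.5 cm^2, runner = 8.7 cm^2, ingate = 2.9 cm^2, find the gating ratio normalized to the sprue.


Sprue:Runner:Ingate = 1 : 8.7/5.5 : 2.9/5.5 = 1:1.58:0.53

Final answer: 1:1.58:0.53


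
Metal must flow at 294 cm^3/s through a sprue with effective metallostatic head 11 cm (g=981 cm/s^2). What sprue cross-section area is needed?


Formula: v = sqrt(2*g*h), A = Q/v
Velocity: v = sqrt(2 * 981 * 11) = sqrt(21582) = 146.9081 cm/s
Sprue area: A = Q / v = 294 / 146.9081 = 2.0013 cm^2

2.0013 cm^2


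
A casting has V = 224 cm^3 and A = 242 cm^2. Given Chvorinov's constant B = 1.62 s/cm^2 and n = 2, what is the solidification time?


Formula: t_s = B * (V/A)^n  (Chvorinov's rule, n=2)
Modulus M = V/A = 224/242 = 0.925620 cm
M^2 = 0.925620^2 = 0.856772 cm^2
t_s = 1.62 * 0.856772 = 1.3880 s

1.3880 s


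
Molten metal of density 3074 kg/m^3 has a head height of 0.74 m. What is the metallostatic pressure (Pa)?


Formula: P = rho * g * h
rho * g = 3074 * 9.81 = 30155.94 N/m^3
P = 30155.94 * 0.74 = 22315.3956 Pa


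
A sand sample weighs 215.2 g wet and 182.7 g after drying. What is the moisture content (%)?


Formula: MC = (W_wet - W_dry) / W_wet * 100
Water mass = 215.2 - 182.7 = 32.5 g
MC = 32.5 / 215.2 * 100 = 15.1022%

Final answer: 15.1022%


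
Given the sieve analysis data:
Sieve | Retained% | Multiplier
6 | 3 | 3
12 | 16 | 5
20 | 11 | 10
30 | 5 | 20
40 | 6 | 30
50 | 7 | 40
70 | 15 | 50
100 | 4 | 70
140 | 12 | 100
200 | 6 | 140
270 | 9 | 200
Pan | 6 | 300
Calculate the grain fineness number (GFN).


Formula: GFN = sum(pct * multiplier) / sum(pct)
sum(pct * multiplier) = 7429
sum(pct) = 100
GFN = 7429 / 100 = 74.29

74.29


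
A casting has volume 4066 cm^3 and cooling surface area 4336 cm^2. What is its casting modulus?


Formula: Casting Modulus M = V / A
M = 4066 cm^3 / 4336 cm^2 = 0.9377 cm


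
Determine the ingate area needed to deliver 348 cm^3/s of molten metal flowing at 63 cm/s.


Formula: A_ingate = Q / v  (continuity equation)
A = 348 cm^3/s / 63 cm/s = 5.5238 cm^2


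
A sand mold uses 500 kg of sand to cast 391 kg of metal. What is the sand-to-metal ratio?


Formula: Sand-to-Metal Ratio = W_sand / W_metal
Ratio = 500 kg / 391 kg = 1.2788

1.2788


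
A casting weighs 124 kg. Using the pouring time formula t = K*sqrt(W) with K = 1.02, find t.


Formula: t = K * sqrt(W)
sqrt(W) = sqrt(124) = 11.13553
t = 1.02 * 11.13553 = 11.3582 s

11.3582 s


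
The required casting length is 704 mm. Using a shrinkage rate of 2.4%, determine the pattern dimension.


Formula: L_pattern = L_casting * (1 + shrinkage_rate/100)
Shrinkage factor = 1 + 2.4/100 = 1.024
L_pattern = 704 mm * 1.024 = 720.8960 mm

720.8960 mm


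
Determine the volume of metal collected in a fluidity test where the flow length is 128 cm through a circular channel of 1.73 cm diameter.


Formula: V = pi * (d/2)^2 * L  (cylinder volume)
Radius = 1.73/2 = 0.865 cm
V = pi * 0.865^2 * 128 = 300.8791 cm^3

300.8791 cm^3


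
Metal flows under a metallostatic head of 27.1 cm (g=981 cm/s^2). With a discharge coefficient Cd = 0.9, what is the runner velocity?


Formula: v = Cd * sqrt(2 * g * h)  (Torricelli with discharge coefficient)
2*g*h = 2 * 981 * 27.1 = 53170.2 cm^2/s^2
sqrt(53170.2) = 230.58664 cm/s
v = 0.9 * 230.58664 = 207.5280 cm/s


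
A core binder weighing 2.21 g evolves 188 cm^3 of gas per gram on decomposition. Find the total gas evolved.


Formula: V_gas = W_binder * gas_evolution_rate
V = 2.21 g * 188 cm^3/g = 415.4800 cm^3

Answer: 415.4800 cm^3


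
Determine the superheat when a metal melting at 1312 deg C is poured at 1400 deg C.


Formula: Superheat = T_pour - T_melt
Superheat = 1400 - 1312 = 88 deg C

88 deg C


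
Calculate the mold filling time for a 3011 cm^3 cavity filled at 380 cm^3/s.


Formula: t_fill = V_mold / Q_flow
t = 3011 cm^3 / 380 cm^3/s = 7.9237 s

7.9237 s


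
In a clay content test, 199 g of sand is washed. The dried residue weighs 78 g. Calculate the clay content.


Formula: Clay% = (W_total - W_washed) / W_total * 100
Clay mass = 199 - 78 = 121 g
Clay% = 121 / 199 * 100 = 60.8040%


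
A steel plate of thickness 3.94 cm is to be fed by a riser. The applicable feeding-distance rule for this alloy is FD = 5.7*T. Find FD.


Formula: FD = 5.7 * T  (riser feeding-distance rule)
FD = 5.7 * 3.94 cm = 22.4580 cm

Answer: 22.4580 cm


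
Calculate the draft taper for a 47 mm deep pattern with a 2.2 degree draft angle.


Formula: taper = depth * tan(draft_angle)
tan(2.2 deg) = 0.0384161
taper = 47 mm * 0.0384161 = 1.8056 mm

Answer: 1.8056 mm


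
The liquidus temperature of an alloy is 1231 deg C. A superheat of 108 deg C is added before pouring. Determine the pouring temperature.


Formula: T_pour = T_melt + Superheat
T_pour = 1231 + 108 = 1339 deg C

Final answer: 1339 deg C


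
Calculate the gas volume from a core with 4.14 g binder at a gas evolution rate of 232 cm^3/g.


Formula: V_gas = W_binder * gas_evolution_rate
V = 4.14 g * 232 cm^3/g = 960.4800 cm^3

Final answer: 960.4800 cm^3


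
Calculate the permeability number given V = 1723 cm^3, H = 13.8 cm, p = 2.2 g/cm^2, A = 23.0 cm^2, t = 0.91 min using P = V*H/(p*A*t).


Formula: Permeability Number P = (V * H) / (p * A * t)
Numerator: V * H = 1723 * 13.8 = 23777.4
Denominator: p * A * t = 2.2 * 23.0 * 0.91 = 46.046
P = 23777.4 / 46.046 = 516.3836

516.3836
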